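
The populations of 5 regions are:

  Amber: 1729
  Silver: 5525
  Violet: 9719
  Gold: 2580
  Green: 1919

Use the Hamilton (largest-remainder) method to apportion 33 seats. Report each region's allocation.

Amber=3; Silver=8; Violet=15; Gold=4; Green=3

Standard divisor: 21472 ÷ 33 ≈ 650.667.
Standard quotas: Amber 2.6573, Silver 8.4913, Violet 14.9370, Gold 3.9652, Green 2.9493.
Lower quotas: Amber 2, Silver 8, Violet 14, Gold 3, Green 2 (sum 29, leaving 4 seats).
Remainders in descending order: Gold 0.9652, Green 0.9493, Violet 0.9370, Amber 0.6573, Silver 0.4913.
Largest remainders: Gold, Green, Violet, Amber receive the extra seats.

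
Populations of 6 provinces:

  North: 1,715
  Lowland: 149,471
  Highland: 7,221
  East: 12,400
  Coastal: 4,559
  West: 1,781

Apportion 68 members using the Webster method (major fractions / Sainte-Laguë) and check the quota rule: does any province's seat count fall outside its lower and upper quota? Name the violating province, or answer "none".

Lowland

Standard quotas: North 0.658, Lowland 57.376, Highland 2.772, East 4.760, Coastal 1.750, West 0.684.
Webster allocation: North 1, Lowland 56, Highland 3, East 5, Coastal 2, West 1.
Lowland has quota 57.376 (lower 57, upper 58) but receives 56 — outside the quota interval.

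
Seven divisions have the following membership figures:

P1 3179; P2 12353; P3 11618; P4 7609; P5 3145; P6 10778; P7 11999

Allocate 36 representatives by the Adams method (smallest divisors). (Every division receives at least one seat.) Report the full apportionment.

Standard divisor 60681/36 ≈ 1685.583; standard quotas: P1 1.886, P2 7.329, P3 6.893, P4 4.514, P5 1.866, P6 6.394, P7 7.119.
Rounding up gives 2, 8, 7, 5, 2, 7, 8 = 39 seats, so the divisor must be adjusted.
With modified divisor 1850: modified quotas P1 1.718, P2 6.677, P3 6.280, P4 4.113, P5 1.700, P6 5.826, P7 6.486.
Rounding up: P1 2, P2 7, P3 7, P4 5, P5 2, P6 6, P7 7 (total 36).

P1=2, P2=7, P3=7, P4=5, P5=2, P6=6, P7=7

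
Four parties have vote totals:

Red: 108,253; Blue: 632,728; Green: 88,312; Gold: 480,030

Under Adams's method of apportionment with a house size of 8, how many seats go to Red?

1

Standard divisor 1309323/8 ≈ 163665.375; standard quotas: Red 0.661, Blue 3.866, Green 0.540, Gold 2.933.
Rounding up gives 1, 4, 1, 3 = 9 seats, so the divisor must be adjusted.
With modified divisor 225500: modified quotas Red 0.480, Blue 2.806, Green 0.392, Gold 2.129.
Rounding up: Red 1, Blue 3, Green 1, Gold 3 (total 8).
Red receives 1.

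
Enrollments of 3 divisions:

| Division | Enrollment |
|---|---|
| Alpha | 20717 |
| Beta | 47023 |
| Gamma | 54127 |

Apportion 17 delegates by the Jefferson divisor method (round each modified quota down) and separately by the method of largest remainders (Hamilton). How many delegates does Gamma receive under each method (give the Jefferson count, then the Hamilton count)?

8 and 7

Jefferson: Alpha 3, Beta 6, Gamma 8.
Hamilton: Alpha 3, Beta 7, Gamma 7.
Gamma gets 8 under Jefferson and 7 under Hamilton.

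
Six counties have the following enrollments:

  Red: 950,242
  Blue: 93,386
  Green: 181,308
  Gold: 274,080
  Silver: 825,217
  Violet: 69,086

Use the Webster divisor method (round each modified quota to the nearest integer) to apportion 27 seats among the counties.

Red: 11, Blue: 1, Green: 2, Gold: 3, Silver: 9, Violet: 1

Standard divisor 2393319/27 ≈ 88641.444; standard quotas: Red 10.720, Blue 1.054, Green 2.045, Gold 3.092, Silver 9.310, Violet 0.779.
Rounding to the nearest integer gives Red 11, Blue 1, Green 2, Gold 3, Silver 9, Violet 1 — total 27, matching the house size, so no adjustment is needed.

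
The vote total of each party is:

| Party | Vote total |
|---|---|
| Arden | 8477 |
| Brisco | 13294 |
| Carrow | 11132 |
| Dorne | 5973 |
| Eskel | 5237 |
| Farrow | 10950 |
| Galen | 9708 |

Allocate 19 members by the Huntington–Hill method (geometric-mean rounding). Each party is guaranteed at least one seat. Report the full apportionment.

With divisor 3582: modified quotas Arden 2.367, Brisco 3.711, Carrow 3.108, Dorne 1.668, Eskel 1.462, Farrow 3.057, Galen 2.710.
Geometric-mean thresholds: Arden √(2·3)=2.449, Brisco √(3·4)=3.464, Carrow √(3·4)=3.464, Dorne √(1·2)=1.414, Eskel √(1·2)=1.414, Farrow √(3·4)=3.464, Galen √(2·3)=2.449.
Each quota rounded against its threshold gives Arden 2, Brisco 4, Carrow 3, Dorne 2, Eskel 2, Farrow 3, Galen 3 (total 19).

Arden 2, Brisco 4, Carrow 3, Dorne 2, Eskel 2, Farrow 3, Galen 3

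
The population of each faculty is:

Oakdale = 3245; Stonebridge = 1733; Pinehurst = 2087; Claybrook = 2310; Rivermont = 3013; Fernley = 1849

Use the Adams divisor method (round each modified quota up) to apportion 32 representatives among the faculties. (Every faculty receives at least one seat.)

Standard divisor 14237/32 ≈ 444.906; standard quotas: Oakdale 7.294, Stonebridge 3.895, Pinehurst 4.691, Claybrook 5.192, Rivermont 6.772, Fernley 4.156.
Rounding up gives 8, 4, 5, 6, 7, 5 = 35 seats, so the divisor must be adjusted.
With modified divisor 500: modified quotas Oakdale 6.490, Stonebridge 3.466, Pinehurst 4.174, Claybrook 4.620, Rivermont 6.026, Fernley 3.698.
Rounding up: Oakdale 7, Stonebridge 4, Pinehurst 5, Claybrook 5, Rivermont 7, Fernley 4 (total 32).

Oakdale: 7, Stonebridge: 4, Pinehurst: 5, Claybrook: 5, Rivermont: 7, Fernley: 4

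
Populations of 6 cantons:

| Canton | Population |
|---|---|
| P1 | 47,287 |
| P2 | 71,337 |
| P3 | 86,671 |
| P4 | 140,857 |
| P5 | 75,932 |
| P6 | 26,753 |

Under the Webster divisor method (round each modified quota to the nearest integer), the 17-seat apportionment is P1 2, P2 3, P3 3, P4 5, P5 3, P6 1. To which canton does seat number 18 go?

P4

Priority for the next seat is population ÷ (current seats + 0.5).
Priorities: P1 18914.800, P2 20382.000, P3 24763.143, P4 25610.364, P5 21694.857, P6 17835.333.
Highest priority: P4.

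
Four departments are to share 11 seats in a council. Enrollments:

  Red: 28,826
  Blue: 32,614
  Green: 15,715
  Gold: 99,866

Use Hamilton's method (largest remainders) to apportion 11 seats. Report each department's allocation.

Red=2; Blue=2; Green=1; Gold=6

Total 177021; standard divisor 177021/11 ≈ 16092.818.
Standard quotas: Red 1.7912, Blue 2.0266, Green 0.9765, Gold 6.2056.
Lower quotas: Red 1, Blue 2, Green 0, Gold 6 (sum 9, leaving 2 seats).
Remainders in descending order: Green 0.9765, Red 0.7912, Gold 0.2056, Blue 0.0266.
The surplus seats go to Green, Red.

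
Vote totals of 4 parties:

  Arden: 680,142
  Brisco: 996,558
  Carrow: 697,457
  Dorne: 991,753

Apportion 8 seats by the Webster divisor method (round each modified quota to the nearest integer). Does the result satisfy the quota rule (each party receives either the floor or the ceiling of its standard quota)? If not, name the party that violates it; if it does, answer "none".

Standard quotas: Arden 1.617, Brisco 2.369, Carrow 1.658, Dorne 2.357.
Webster allocation: Arden 2, Brisco 2, Carrow 2, Dorne 2.
Every allocation lies between the lower and upper quota.

none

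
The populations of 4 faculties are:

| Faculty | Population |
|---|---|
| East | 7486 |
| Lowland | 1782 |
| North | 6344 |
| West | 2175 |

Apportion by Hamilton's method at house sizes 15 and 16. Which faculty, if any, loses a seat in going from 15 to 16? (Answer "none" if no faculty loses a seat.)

Lowland

At 15 seats: East 6, Lowland 2, North 5, West 2.
At 16 seats: East 7, Lowland 1, North 6, West 2.
Lowland drops from 2 to 1.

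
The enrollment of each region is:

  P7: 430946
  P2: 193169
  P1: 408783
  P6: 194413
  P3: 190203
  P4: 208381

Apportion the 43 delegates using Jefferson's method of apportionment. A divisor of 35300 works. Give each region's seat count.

With modified divisor 35300: modified quotas P7 12.208, P2 5.472, P1 11.580, P6 5.507, P3 5.388, P4 5.903.
Rounding down: P7 12, P2 5, P1 11, P6 5, P3 5, P4 5 (total 43).

P7 12, P2 5, P1 11, P6 5, P3 5, P4 5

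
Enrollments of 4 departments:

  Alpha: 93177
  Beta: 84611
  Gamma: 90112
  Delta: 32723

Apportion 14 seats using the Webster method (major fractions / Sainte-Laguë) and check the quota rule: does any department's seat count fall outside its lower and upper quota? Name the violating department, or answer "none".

none

Standard quotas: Alpha 4.339, Beta 3.940, Gamma 4.197, Delta 1.524.
Webster allocation: Alpha 4, Beta 4, Gamma 4, Delta 2.
Every allocation lies between the lower and upper quota.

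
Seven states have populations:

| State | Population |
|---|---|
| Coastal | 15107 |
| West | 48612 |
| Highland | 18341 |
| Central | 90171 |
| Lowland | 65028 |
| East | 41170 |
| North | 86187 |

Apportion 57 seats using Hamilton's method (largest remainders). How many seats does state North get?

Standard divisor: 364616 ÷ 57 ≈ 6396.772.
Standard quotas: Coastal 2.3617, West 7.5995, Highland 2.8672, Central 14.0963, Lowland 10.1658, East 6.4361, North 13.4735.
Lower quotas: Coastal 2, West 7, Highland 2, Central 14, Lowland 10, East 6, North 13 (sum 54, leaving 3 seats).
Remainders in descending order: Highland 0.8672, West 0.5995, North 0.4735, East 0.4361, Coastal 0.3617, Lowland 0.1658, Central 0.0963.
The surplus seats go to Highland, West, North.
North receives 14.

14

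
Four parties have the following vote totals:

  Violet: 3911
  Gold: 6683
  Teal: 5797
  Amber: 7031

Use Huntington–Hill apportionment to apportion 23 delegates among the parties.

Violet 4; Gold 6; Teal 6; Amber 7

With divisor 1045: modified quotas Violet 3.743, Gold 6.395, Teal 5.547, Amber 6.728.
Geometric-mean thresholds: Violet √(3·4)=3.464, Gold √(6·7)=6.481, Teal √(5·6)=5.477, Amber √(6·7)=6.481.
Each quota rounded against its threshold gives Violet 4, Gold 6, Teal 6, Amber 7 (total 23).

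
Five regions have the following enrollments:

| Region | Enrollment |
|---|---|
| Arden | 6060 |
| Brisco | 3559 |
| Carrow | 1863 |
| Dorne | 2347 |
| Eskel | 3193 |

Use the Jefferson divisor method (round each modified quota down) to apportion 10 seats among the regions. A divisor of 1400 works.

Arden: 4, Brisco: 2, Carrow: 1, Dorne: 1, Eskel: 2

With modified divisor 1400: modified quotas Arden 4.329, Brisco 2.542, Carrow 1.331, Dorne 1.676, Eskel 2.281.
Rounding down: Arden 4, Brisco 2, Carrow 1, Dorne 1, Eskel 2 (total 10).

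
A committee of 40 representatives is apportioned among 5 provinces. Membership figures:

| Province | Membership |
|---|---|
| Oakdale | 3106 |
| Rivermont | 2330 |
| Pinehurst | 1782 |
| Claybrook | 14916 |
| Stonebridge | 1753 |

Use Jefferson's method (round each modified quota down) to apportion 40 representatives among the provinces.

Standard divisor 23887/40 ≈ 597.175; standard quotas: Oakdale 5.201, Rivermont 3.902, Pinehurst 2.984, Claybrook 24.978, Stonebridge 2.935.
Rounding down gives 5, 3, 2, 24, 2 = 36 seats, so the divisor must be adjusted.
With modified divisor 578: modified quotas Oakdale 5.374, Rivermont 4.031, Pinehurst 3.083, Claybrook 25.806, Stonebridge 3.033.
Rounding down: Oakdale 5, Rivermont 4, Pinehurst 3, Claybrook 25, Stonebridge 3 (total 40).

Oakdale: 5, Rivermont: 4, Pinehurst: 3, Claybrook: 25, Stonebridge: 3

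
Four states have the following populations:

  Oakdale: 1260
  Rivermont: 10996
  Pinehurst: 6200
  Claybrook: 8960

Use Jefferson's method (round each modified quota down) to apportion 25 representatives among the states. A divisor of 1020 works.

Oakdale=1, Rivermont=10, Pinehurst=6, Claybrook=8

With modified divisor 1020: modified quotas Oakdale 1.235, Rivermont 10.780, Pinehurst 6.078, Claybrook 8.784.
Rounding down: Oakdale 1, Rivermont 10, Pinehurst 6, Claybrook 8 (total 25).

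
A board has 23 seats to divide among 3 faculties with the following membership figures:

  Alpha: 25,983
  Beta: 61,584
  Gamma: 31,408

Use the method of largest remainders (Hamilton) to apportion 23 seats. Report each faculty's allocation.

Total 118975; standard divisor 118975/23 ≈ 5172.826.
Standard quotas: Alpha 5.0230, Beta 11.9053, Gamma 6.0717.
Lower quotas: Alpha 5, Beta 11, Gamma 6 (sum 22, leaving 1 seat).
Remainders in descending order: Beta 0.9053, Gamma 0.0717, Alpha 0.0230.
Largest remainder: Beta receives the extra seat.

Alpha 5; Beta 12; Gamma 6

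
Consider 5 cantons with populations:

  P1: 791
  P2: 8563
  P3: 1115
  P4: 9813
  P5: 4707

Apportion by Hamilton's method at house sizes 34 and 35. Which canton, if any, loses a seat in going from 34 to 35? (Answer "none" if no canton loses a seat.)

At 34 seats: P1 1, P2 12, P3 2, P4 13, P5 6.
At 35 seats: P1 1, P2 12, P3 1, P4 14, P5 7.
P3 drops from 2 to 1.

P3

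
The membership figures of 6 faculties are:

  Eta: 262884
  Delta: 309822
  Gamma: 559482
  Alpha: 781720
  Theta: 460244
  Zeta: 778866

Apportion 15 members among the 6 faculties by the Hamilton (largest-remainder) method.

Eta 1; Delta 1; Gamma 3; Alpha 4; Theta 2; Zeta 4

Total 3153018; standard divisor 3153018/15 ≈ 210201.2.
Standard quotas: Eta 1.2506, Delta 1.4739, Gamma 2.6616, Alpha 3.7189, Theta 2.1895, Zeta 3.7053.
Lower quotas: Eta 1, Delta 1, Gamma 2, Alpha 3, Theta 2, Zeta 3 (sum 12, leaving 3 seats).
Remainders in descending order: Alpha 0.7189, Zeta 0.7053, Gamma 0.6616, Delta 0.4739, Eta 0.2506, Theta 0.1895.
The surplus seats go to Alpha, Zeta, Gamma.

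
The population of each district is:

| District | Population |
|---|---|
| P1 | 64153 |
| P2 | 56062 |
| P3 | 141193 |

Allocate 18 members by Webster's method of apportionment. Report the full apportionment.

P1: 4, P2: 4, P3: 10

Standard divisor 261408/18 ≈ 14522.667; standard quotas: P1 4.417, P2 3.860, P3 9.722.
Rounding to the nearest integer gives P1 4, P2 4, P3 10 — total 18, matching the house size, so no adjustment is needed.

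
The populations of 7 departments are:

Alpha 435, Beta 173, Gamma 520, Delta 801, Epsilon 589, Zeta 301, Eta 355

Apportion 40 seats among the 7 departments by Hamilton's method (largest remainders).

The standard divisor is 3174/40 ≈ 79.35.
Standard quotas: Alpha 5.482, Beta 2.180, Gamma 6.553, Delta 10.095, Epsilon 7.423, Zeta 3.793, Eta 4.474.
Lower quotas: Alpha 5, Beta 2, Gamma 6, Delta 10, Epsilon 7, Zeta 3, Eta 4 (sum 37, leaving 3 seats).
Remainders in descending order: Zeta 0.793, Gamma 0.553, Alpha 0.482, Eta 0.474, Epsilon 0.423, Beta 0.180, Delta 0.095.
Largest remainders: Zeta, Gamma, Alpha receive the extra seats.

Alpha: 6; Beta: 2; Gamma: 7; Delta: 10; Epsilon: 7; Zeta: 4; Eta: 4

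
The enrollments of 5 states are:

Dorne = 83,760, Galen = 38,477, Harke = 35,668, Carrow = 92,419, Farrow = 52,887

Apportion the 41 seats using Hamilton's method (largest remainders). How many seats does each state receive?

The standard divisor is 303211/41 ≈ 7395.39.
Standard quotas: Dorne 11.3260, Galen 5.2028, Harke 4.8230, Carrow 12.4968, Farrow 7.1513.
Lower quotas: Dorne 11, Galen 5, Harke 4, Carrow 12, Farrow 7 (sum 39, leaving 2 seats).
Remainders in descending order: Harke 0.8230, Carrow 0.4968, Dorne 0.3260, Galen 0.2028, Farrow 0.1513.
Largest remainders: Harke, Carrow receive the extra seats.

Dorne 11, Galen 5, Harke 5, Carrow 13, Farrow 7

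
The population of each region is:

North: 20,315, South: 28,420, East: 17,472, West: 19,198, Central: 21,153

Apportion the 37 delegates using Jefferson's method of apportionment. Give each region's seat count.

North 7, South 10, East 6, West 7, Central 7

Standard divisor 106558/37 ≈ 2879.946; standard quotas: North 7.054, South 9.868, East 6.067, West 6.666, Central 7.345.
Rounding down gives 7, 9, 6, 6, 7 = 35 seats, so the divisor must be adjusted.
With modified divisor 2700: modified quotas North 7.524, South 10.526, East 6.471, West 7.110, Central 7.834.
Rounding down: North 7, South 10, East 6, West 7, Central 7 (total 37).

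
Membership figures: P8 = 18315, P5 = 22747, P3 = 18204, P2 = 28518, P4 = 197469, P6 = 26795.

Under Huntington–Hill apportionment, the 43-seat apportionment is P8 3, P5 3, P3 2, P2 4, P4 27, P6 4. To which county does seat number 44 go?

P3

Priority for the next seat is population ÷ (√(s·(s+1))).
Priorities: P8 5287.085, P5 6566.493, P3 7431.752, P2 6376.819, P4 7181.878, P6 5991.544.
Highest priority: P3.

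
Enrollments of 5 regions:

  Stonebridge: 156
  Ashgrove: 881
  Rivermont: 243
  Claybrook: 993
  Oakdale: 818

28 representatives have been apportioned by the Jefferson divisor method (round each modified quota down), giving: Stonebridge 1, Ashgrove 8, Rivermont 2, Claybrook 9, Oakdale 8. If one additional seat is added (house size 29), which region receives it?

Priority for the next seat is population ÷ (current seats + 1).
Priorities: Stonebridge 78.000, Ashgrove 97.889, Rivermont 81.000, Claybrook 99.300, Oakdale 90.889.
Highest priority: Claybrook.

Claybrook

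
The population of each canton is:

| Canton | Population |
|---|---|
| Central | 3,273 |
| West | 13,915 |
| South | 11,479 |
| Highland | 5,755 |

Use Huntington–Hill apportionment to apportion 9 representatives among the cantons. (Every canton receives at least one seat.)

Central 1; West 3; South 3; Highland 2

With divisor 4043: modified quotas Central 0.810, West 3.442, South 2.839, Highland 1.423.
Geometric-mean thresholds: Central (min 1), West √(3·4)=3.464, South √(2·3)=2.449, Highland √(1·2)=1.414.
Each quota rounded against its threshold gives Central 1, West 3, South 3, Highland 2 (total 9).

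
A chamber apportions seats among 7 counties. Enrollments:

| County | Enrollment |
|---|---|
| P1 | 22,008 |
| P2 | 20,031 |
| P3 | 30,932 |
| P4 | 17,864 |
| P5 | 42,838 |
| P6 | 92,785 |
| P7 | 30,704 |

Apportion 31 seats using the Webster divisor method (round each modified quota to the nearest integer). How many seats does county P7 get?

4

Standard divisor 257162/31 ≈ 8295.548; standard quotas: P1 2.653, P2 2.415, P3 3.729, P4 2.153, P5 5.164, P6 11.185, P7 3.701.
Rounding to the nearest integer gives P1 3, P2 2, P3 4, P4 2, P5 5, P6 11, P7 4 — total 31, matching the house size, so no adjustment is needed.
P7 receives 4.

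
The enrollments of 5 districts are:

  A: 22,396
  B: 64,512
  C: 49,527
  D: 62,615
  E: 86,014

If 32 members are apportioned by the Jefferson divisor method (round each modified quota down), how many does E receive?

10

Standard divisor 285064/32 ≈ 8908.25; standard quotas: A 2.514, B 7.242, C 5.560, D 7.029, E 9.656.
Rounding down gives 2, 7, 5, 7, 9 = 30 seats, so the divisor must be adjusted.
With modified divisor 8200: modified quotas A 2.731, B 7.867, C 6.040, D 7.636, E 10.490.
Rounding down: A 2, B 7, C 6, D 7, E 10 (total 32).
E receives 10.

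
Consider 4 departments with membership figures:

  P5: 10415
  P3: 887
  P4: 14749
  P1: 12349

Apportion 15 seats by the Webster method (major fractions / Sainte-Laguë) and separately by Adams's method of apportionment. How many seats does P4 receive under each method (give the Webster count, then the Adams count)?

Webster: P5 4, P3 0, P4 6, P1 5.
Adams: P5 4, P3 1, P4 5, P1 5.
P4 gets 6 under Webster and 5 under Adams.

6 and 5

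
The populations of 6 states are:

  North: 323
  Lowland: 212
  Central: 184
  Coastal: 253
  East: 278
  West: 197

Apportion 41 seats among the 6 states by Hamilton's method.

Total 1447; standard divisor 1447/41 ≈ 35.293.
Standard quotas: North 9.152, Lowland 6.007, Central 5.214, Coastal 7.169, East 7.877, West 5.582.
Lower quotas: North 9, Lowland 6, Central 5, Coastal 7, East 7, West 5 (sum 39, leaving 2 seats).
Remainders in descending order: East 0.877, West 0.582, Central 0.214, Coastal 0.169, North 0.152, Lowland 0.007.
The surplus seats go to East, West.

North=9; Lowland=6; Central=5; Coastal=7; East=8; West=6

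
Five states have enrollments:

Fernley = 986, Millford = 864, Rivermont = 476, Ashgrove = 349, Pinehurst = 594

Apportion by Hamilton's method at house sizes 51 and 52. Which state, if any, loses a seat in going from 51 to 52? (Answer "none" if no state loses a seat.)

Ashgrove

At 51 seats: Fernley 15, Millford 14, Rivermont 7, Ashgrove 6, Pinehurst 9.
At 52 seats: Fernley 16, Millford 14, Rivermont 8, Ashgrove 5, Pinehurst 9.
Ashgrove drops from 6 to 5.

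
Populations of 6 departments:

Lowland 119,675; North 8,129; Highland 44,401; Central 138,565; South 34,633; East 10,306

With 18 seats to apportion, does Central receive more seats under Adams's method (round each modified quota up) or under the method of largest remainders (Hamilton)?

Adams: Lowland 6, North 1, Highland 2, Central 6, South 2, East 1.
Hamilton: Lowland 6, North 0, Highland 2, Central 7, South 2, East 1.
Central gets 6 under Adams and 7 under Hamilton.

Hamilton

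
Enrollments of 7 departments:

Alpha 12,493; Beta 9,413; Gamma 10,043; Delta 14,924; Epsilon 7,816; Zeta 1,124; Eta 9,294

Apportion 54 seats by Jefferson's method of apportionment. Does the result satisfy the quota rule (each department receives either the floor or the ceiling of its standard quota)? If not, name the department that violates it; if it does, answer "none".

Standard quotas: Alpha 10.362, Beta 7.807, Gamma 8.330, Delta 12.378, Epsilon 6.483, Zeta 0.932, Eta 7.708.
Jefferson allocation: Alpha 11, Beta 8, Gamma 8, Delta 13, Epsilon 6, Zeta 0, Eta 8.
Every allocation lies between the lower and upper quota.

none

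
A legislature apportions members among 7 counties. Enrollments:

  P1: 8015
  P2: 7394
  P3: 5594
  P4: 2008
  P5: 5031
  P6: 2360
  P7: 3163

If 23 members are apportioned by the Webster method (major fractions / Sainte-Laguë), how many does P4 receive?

1

Standard divisor 33565/23 ≈ 1459.348; standard quotas: P1 5.492, P2 5.067, P3 3.833, P4 1.376, P5 3.447, P6 1.617, P7 2.167.
Rounding to the nearest integer gives 5, 5, 4, 1, 3, 2, 2 = 22 seats, so the divisor must be adjusted.
With modified divisor 1450: modified quotas P1 5.528, P2 5.099, P3 3.858, P4 1.385, P5 3.470, P6 1.628, P7 2.181.
Rounding to the nearest integer: P1 6, P2 5, P3 4, P4 1, P5 3, P6 2, P7 2 (total 23).
P4 receives 1.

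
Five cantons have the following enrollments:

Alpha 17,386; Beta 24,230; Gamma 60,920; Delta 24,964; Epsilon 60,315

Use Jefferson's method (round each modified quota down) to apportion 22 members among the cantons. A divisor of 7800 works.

Alpha 2; Beta 3; Gamma 7; Delta 3; Epsilon 7

With modified divisor 7800: modified quotas Alpha 2.229, Beta 3.106, Gamma 7.810, Delta 3.201, Epsilon 7.733.
Rounding down: Alpha 2, Beta 3, Gamma 7, Delta 3, Epsilon 7 (total 22).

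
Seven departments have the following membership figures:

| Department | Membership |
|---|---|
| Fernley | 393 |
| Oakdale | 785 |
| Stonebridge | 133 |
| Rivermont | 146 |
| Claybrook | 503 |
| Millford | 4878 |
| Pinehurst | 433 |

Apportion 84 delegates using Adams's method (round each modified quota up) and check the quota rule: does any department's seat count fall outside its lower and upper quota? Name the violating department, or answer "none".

Standard quotas: Fernley 4.540, Oakdale 9.069, Stonebridge 1.537, Rivermont 1.687, Claybrook 5.811, Millford 56.354, Pinehurst 5.002.
Adams allocation: Fernley 5, Oakdale 9, Stonebridge 2, Rivermont 2, Claybrook 6, Millford 55, Pinehurst 5.
Millford has quota 56.354 (lower 56, upper 57) but receives 55 — outside the quota interval.

Millford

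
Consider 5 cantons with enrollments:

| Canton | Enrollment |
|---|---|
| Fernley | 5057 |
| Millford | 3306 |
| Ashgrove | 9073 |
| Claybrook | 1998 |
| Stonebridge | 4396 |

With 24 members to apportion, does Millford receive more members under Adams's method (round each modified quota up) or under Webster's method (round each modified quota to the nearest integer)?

Adams: Fernley 5, Millford 4, Ashgrove 9, Claybrook 2, Stonebridge 4.
Webster: Fernley 5, Millford 3, Ashgrove 9, Claybrook 2, Stonebridge 5.
Millford gets 4 under Adams and 3 under Webster.

Adams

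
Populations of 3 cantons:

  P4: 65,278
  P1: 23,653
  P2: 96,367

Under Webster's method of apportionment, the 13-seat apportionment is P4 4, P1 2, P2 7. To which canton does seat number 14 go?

Priority for the next seat is population ÷ (current seats + 0.5).
Priorities: P4 14506.222, P1 9461.200, P2 12848.933.
Highest priority: P4.

P4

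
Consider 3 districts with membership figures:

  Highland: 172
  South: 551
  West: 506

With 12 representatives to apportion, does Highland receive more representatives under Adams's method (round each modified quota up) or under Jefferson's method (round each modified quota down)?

Adams

Adams: Highland 2, South 5, West 5.
Jefferson: Highland 1, South 6, West 5.
Highland gets 2 under Adams and 1 under Jefferson.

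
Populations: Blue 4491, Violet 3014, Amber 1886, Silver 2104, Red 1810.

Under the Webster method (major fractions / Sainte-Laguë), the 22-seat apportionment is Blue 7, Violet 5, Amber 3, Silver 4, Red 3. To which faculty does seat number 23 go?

Priority for the next seat is population ÷ (current seats + 0.5).
Priorities: Blue 598.800, Violet 548.000, Amber 538.857, Silver 467.556, Red 517.143.
Highest priority: Blue.

Blue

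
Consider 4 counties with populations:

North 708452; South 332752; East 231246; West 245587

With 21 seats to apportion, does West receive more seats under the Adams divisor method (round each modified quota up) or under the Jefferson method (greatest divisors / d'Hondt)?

Adams

Adams: North 9, South 5, East 3, West 4.
Jefferson: North 10, South 5, East 3, West 3.
West gets 4 under Adams and 3 under Jefferson.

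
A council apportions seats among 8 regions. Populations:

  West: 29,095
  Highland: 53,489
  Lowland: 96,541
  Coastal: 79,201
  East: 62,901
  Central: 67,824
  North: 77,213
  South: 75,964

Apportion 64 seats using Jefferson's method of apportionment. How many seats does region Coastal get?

10

Standard divisor 542228/64 ≈ 8472.312; standard quotas: West 3.434, Highland 6.313, Lowland 11.395, Coastal 9.348, East 7.424, Central 8.005, North 9.114, South 8.966.
Rounding down gives 3, 6, 11, 9, 7, 8, 9, 8 = 61 seats, so the divisor must be adjusted.
With modified divisor 7900: modified quotas West 3.683, Highland 6.771, Lowland 12.220, Coastal 10.025, East 7.962, Central 8.585, North 9.774, South 9.616.
Rounding down: West 3, Highland 6, Lowland 12, Coastal 10, East 7, Central 8, North 9, South 9 (total 64).
Coastal receives 10.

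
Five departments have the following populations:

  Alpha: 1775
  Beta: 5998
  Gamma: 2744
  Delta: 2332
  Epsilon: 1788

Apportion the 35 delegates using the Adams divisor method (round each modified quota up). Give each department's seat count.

Standard divisor 14637/35 ≈ 418.2; standard quotas: Alpha 4.244, Beta 14.342, Gamma 6.561, Delta 5.576, Epsilon 4.275.
Rounding up gives 5, 15, 7, 6, 5 = 38 seats, so the divisor must be adjusted.
With modified divisor 450: modified quotas Alpha 3.944, Beta 13.329, Gamma 6.098, Delta 5.182, Epsilon 3.973.
Rounding up: Alpha 4, Beta 14, Gamma 7, Delta 6, Epsilon 4 (total 35).

Alpha: 4, Beta: 14, Gamma: 7, Delta: 6, Epsilon: 4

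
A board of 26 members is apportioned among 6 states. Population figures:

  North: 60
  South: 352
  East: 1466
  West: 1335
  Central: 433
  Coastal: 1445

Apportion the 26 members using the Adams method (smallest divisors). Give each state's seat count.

North 1; South 2; East 7; West 7; Central 2; Coastal 7

Standard divisor 5091/26 ≈ 195.808; standard quotas: North 0.306, South 1.798, East 7.487, West 6.818, Central 2.211, Coastal 7.380.
Rounding up gives 1, 2, 8, 7, 3, 8 = 29 seats, so the divisor must be adjusted.
With modified divisor 220: modified quotas North 0.273, South 1.600, East 6.664, West 6.068, Central 1.968, Coastal 6.568.
Rounding up: North 1, South 2, East 7, West 7, Central 2, Coastal 7 (total 26).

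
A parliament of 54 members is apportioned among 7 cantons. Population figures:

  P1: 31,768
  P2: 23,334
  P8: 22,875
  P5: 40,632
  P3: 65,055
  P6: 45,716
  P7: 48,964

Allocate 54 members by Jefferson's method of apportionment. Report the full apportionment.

Standard divisor 278344/54 ≈ 5154.519; standard quotas: P1 6.163, P2 4.527, P8 4.438, P5 7.883, P3 12.621, P6 8.869, P7 9.499.
Rounding down gives 6, 4, 4, 7, 12, 8, 9 = 50 seats, so the divisor must be adjusted.
With modified divisor 4800: modified quotas P1 6.618, P2 4.861, P8 4.766, P5 8.465, P3 13.553, P6 9.524, P7 10.201.
Rounding down: P1 6, P2 4, P8 4, P5 8, P3 13, P6 9, P7 10 (total 54).

P1=6, P2=4, P8=4, P5=8, P3=13, P6=9, P7=10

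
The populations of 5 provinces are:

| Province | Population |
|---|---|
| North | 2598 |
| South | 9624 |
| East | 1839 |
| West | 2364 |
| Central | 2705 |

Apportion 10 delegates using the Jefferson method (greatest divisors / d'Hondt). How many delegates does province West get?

Standard divisor 19130/10 ≈ 1913; standard quotas: North 1.358, South 5.031, East 0.961, West 1.236, Central 1.414.
Rounding down gives 1, 5, 0, 1, 1 = 8 seats, so the divisor must be adjusted.
With modified divisor 1500: modified quotas North 1.732, South 6.416, East 1.226, West 1.576, Central 1.803.
Rounding down: North 1, South 6, East 1, West 1, Central 1 (total 10).
West receives 1.

1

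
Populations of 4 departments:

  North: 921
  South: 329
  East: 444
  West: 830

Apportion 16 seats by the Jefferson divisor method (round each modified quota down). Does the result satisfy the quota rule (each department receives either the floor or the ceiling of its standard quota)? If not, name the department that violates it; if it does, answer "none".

none

Standard quotas: North 5.838, South 2.086, East 2.815, West 5.261.
Jefferson allocation: North 6, South 2, East 3, West 5.
Every allocation lies between the lower and upper quota.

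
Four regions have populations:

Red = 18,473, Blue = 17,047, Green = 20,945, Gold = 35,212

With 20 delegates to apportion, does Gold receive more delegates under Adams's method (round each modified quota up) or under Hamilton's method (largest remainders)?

Hamilton

Adams: Red 4, Blue 4, Green 5, Gold 7.
Hamilton: Red 4, Blue 4, Green 4, Gold 8.
Gold gets 7 under Adams and 8 under Hamilton.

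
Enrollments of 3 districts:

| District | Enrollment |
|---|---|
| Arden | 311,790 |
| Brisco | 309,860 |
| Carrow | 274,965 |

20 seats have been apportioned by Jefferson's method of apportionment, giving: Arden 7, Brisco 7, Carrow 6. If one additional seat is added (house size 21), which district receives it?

Priority for the next seat is population ÷ (current seats + 1).
Priorities: Arden 38973.750, Brisco 38732.500, Carrow 39280.714.
Highest priority: Carrow.

Carrow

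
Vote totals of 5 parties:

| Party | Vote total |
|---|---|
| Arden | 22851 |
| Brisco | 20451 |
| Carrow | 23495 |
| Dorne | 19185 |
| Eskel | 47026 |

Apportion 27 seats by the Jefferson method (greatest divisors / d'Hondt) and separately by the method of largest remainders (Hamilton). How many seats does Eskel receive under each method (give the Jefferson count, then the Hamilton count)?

10 and 9

Jefferson: Arden 4, Brisco 4, Carrow 5, Dorne 4, Eskel 10.
Hamilton: Arden 5, Brisco 4, Carrow 5, Dorne 4, Eskel 9.
Eskel gets 10 under Jefferson and 9 under Hamilton.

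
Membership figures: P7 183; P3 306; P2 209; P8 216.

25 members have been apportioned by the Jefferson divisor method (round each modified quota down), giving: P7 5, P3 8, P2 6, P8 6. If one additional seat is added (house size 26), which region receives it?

Priority for the next seat is population ÷ (current seats + 1).
Priorities: P7 30.500, P3 34.000, P2 29.857, P8 30.857.
Highest priority: P3.

P3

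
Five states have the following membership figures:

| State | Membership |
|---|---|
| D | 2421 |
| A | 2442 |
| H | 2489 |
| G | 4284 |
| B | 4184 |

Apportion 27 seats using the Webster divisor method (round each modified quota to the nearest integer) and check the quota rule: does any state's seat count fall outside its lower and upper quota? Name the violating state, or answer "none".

Standard quotas: D 4.132, A 4.168, H 4.248, G 7.312, B 7.141.
Webster allocation: D 4, A 4, H 4, G 8, B 7.
Every allocation lies between the lower and upper quota.

none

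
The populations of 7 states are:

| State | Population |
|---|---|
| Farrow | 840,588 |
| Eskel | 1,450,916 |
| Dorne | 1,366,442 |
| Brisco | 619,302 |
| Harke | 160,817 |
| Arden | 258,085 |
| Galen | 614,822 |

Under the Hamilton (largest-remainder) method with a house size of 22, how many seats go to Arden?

Total 5310972; standard divisor 5310972/22 ≈ 241407.818.
Standard quotas: Farrow 3.4820, Eskel 6.0102, Dorne 5.6603, Brisco 2.5654, Harke 0.6662, Arden 1.0691, Galen 2.5468.
Lower quotas: Farrow 3, Eskel 6, Dorne 5, Brisco 2, Harke 0, Arden 1, Galen 2 (sum 19, leaving 3 seats).
Remainders in descending order: Harke 0.6662, Dorne 0.6603, Brisco 0.5654, Galen 0.5468, Farrow 0.4820, Arden 0.0691, Eskel 0.0102.
Largest remainders: Harke, Dorne, Brisco receive the extra seats.
Arden receives 1.

1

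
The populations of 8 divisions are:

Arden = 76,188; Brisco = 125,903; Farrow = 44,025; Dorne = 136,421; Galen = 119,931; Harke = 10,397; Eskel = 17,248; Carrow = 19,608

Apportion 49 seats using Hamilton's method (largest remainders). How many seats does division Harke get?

The standard divisor is 549721/49 ≈ 11218.796.
Standard quotas: Arden 6.7911, Brisco 11.2225, Farrow 3.9242, Dorne 12.1600, Galen 10.6902, Harke 0.9267, Eskel 1.5374, Carrow 1.7478.
Lower quotas: Arden 6, Brisco 11, Farrow 3, Dorne 12, Galen 10, Harke 0, Eskel 1, Carrow 1 (sum 44, leaving 5 seats).
Remainders in descending order: Harke 0.9267, Farrow 0.9242, Arden 0.7911, Carrow 0.7478, Galen 0.6902, Eskel 0.5374, Brisco 0.2225, Dorne 0.1600.
Largest remainders: Harke, Farrow, Arden, Carrow, Galen receive the extra seats.
Harke receives 1.

1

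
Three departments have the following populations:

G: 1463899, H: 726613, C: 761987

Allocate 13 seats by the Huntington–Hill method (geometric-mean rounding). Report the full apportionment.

With divisor 222926: modified quotas G 6.567, H 3.259, C 3.418.
Geometric-mean thresholds: G √(6·7)=6.481, H √(3·4)=3.464, C √(3·4)=3.464.
Each quota rounded against its threshold gives G 7, H 3, C 3 (total 13).

G 7, H 3, C 3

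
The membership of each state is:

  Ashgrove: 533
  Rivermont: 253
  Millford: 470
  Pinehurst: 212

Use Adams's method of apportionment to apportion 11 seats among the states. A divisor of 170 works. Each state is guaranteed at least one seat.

With modified divisor 170: modified quotas Ashgrove 3.135, Rivermont 1.488, Millford 2.765, Pinehurst 1.247.
Rounding up: Ashgrove 4, Rivermont 2, Millford 3, Pinehurst 2 (total 11).

Ashgrove: 4; Rivermont: 2; Millford: 3; Pinehurst: 2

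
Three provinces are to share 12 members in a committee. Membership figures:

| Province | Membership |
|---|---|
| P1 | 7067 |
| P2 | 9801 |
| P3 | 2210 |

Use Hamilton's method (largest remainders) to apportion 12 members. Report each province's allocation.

P1: 5, P2: 6, P3: 1

The standard divisor is 19078/12 ≈ 1589.833.
Standard quotas: P1 4.4451, P2 6.1648, P3 1.3901.
Lower quotas: P1 4, P2 6, P3 1 (sum 11, leaving 1 seat).
Remainders in descending order: P1 0.4451, P3 0.3901, P2 0.1648.
Largest remainder: P1 receives the extra seat.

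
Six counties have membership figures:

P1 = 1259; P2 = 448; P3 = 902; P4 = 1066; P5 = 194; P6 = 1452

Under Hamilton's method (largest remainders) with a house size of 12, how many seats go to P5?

1

Total 5321; standard divisor 5321/12 ≈ 443.417.
Standard quotas: P1 2.839, P2 1.010, P3 2.034, P4 2.404, P5 0.438, P6 3.275.
Lower quotas: P1 2, P2 1, P3 2, P4 2, P5 0, P6 3 (sum 10, leaving 2 seats).
Remainders in descending order: P1 0.839, P5 0.438, P4 0.404, P6 0.275, P3 0.034, P2 0.010.
The surplus seats go to P1, P5.
P5 receives 1.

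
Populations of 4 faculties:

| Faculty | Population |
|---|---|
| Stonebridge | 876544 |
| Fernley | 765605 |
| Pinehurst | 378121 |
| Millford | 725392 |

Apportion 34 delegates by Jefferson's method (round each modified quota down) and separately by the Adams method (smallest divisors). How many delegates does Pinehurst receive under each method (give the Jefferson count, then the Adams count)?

4 and 5

Jefferson: Stonebridge 11, Fernley 10, Pinehurst 4, Millford 9.
Adams: Stonebridge 11, Fernley 9, Pinehurst 5, Millford 9.
Pinehurst gets 4 under Jefferson and 5 under Adams.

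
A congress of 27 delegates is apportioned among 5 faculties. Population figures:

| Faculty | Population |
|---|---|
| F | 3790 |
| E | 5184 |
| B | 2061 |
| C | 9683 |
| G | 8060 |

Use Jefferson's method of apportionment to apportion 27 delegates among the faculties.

Standard divisor 28778/27 ≈ 1065.852; standard quotas: F 3.556, E 4.864, B 1.934, C 9.085, G 7.562.
Rounding down gives 3, 4, 1, 9, 7 = 24 seats, so the divisor must be adjusted.
With modified divisor 1000: modified quotas F 3.790, E 5.184, B 2.061, C 9.683, G 8.060.
Rounding down: F 3, E 5, B 2, C 9, G 8 (total 27).

F=3; E=5; B=2; C=9; G=8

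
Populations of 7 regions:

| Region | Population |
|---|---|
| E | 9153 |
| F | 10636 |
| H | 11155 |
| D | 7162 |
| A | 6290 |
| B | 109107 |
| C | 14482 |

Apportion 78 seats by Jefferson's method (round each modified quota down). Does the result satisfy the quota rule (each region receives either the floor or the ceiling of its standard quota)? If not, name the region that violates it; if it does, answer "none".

B

Standard quotas: E 4.250, F 4.939, H 5.180, D 3.326, A 2.921, B 50.661, C 6.724.
Jefferson allocation: E 4, F 5, H 5, D 3, A 3, B 52, C 6.
B has quota 50.661 (lower 50, upper 51) but receives 52 — outside the quota interval.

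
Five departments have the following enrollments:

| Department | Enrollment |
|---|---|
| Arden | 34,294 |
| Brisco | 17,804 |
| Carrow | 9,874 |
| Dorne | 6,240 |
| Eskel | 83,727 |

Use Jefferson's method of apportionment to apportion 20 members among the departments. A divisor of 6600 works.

Arden 5, Brisco 2, Carrow 1, Dorne 0, Eskel 12

With modified divisor 6600: modified quotas Arden 5.196, Brisco 2.698, Carrow 1.496, Dorne 0.945, Eskel 12.686.
Rounding down: Arden 5, Brisco 2, Carrow 1, Dorne 0, Eskel 12 (total 20).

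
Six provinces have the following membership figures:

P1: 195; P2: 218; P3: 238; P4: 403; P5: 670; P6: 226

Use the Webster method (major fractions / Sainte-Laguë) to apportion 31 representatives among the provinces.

Standard divisor 1950/31 ≈ 62.903; standard quotas: P1 3.100, P2 3.466, P3 3.784, P4 6.407, P5 10.651, P6 3.593.
Rounding to the nearest integer gives P1 3, P2 3, P3 4, P4 6, P5 11, P6 4 — total 31, matching the house size, so no adjustment is needed.

P1 3, P2 3, P3 4, P4 6, P5 11, P6 4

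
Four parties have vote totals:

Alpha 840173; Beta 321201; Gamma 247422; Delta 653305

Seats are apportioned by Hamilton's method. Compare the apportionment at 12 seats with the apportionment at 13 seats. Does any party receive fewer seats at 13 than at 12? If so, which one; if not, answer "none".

none

At 12 seats: Alpha 5, Beta 2, Gamma 1, Delta 4.
At 13 seats: Alpha 5, Beta 2, Gamma 2, Delta 4.
No party's allocation decreased.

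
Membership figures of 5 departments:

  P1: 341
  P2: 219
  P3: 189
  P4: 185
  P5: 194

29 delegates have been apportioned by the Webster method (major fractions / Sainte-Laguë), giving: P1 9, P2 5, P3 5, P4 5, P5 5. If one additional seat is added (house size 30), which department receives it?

P2

Priority for the next seat is population ÷ (current seats + 0.5).
Priorities: P1 35.895, P2 39.818, P3 34.364, P4 33.636, P5 35.273.
Highest priority: P2.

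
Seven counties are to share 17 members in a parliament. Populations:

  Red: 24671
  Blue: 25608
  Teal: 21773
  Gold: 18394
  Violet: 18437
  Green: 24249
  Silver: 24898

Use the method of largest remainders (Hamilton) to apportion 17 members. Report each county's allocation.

Standard divisor: 158030 ÷ 17 ≈ 9295.882.
Standard quotas: Red 2.6540, Blue 2.7548, Teal 2.3422, Gold 1.9787, Violet 1.9834, Green 2.6086, Silver 2.6784.
Lower quotas: Red 2, Blue 2, Teal 2, Gold 1, Violet 1, Green 2, Silver 2 (sum 12, leaving 5 seats).
Remainders in descending order: Violet 0.9834, Gold 0.9787, Blue 0.7548, Silver 0.6784, Red 0.6540, Green 0.6086, Teal 0.3422.
Largest remainders: Violet, Gold, Blue, Silver, Red receive the extra seats.

Red 3, Blue 3, Teal 2, Gold 2, Violet 2, Green 2, Silver 3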